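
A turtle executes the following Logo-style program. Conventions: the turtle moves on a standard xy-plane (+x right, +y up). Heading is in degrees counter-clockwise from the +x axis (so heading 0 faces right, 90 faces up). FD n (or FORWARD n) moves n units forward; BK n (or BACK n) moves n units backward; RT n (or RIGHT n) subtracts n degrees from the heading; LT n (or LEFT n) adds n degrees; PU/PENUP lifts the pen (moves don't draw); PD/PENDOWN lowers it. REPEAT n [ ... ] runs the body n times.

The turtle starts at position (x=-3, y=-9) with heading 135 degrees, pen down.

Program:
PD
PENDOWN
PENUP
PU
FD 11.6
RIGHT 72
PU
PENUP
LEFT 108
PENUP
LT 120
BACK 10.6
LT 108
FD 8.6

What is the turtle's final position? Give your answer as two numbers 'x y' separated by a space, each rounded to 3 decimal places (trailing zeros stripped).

Executing turtle program step by step:
Start: pos=(-3,-9), heading=135, pen down
PD: pen down
PD: pen down
PU: pen up
PU: pen up
FD 11.6: (-3,-9) -> (-11.202,-0.798) [heading=135, move]
RT 72: heading 135 -> 63
PU: pen up
PU: pen up
LT 108: heading 63 -> 171
PU: pen up
LT 120: heading 171 -> 291
BK 10.6: (-11.202,-0.798) -> (-15.001,9.098) [heading=291, move]
LT 108: heading 291 -> 39
FD 8.6: (-15.001,9.098) -> (-8.318,14.511) [heading=39, move]
Final: pos=(-8.318,14.511), heading=39, 0 segment(s) drawn

Answer: -8.318 14.511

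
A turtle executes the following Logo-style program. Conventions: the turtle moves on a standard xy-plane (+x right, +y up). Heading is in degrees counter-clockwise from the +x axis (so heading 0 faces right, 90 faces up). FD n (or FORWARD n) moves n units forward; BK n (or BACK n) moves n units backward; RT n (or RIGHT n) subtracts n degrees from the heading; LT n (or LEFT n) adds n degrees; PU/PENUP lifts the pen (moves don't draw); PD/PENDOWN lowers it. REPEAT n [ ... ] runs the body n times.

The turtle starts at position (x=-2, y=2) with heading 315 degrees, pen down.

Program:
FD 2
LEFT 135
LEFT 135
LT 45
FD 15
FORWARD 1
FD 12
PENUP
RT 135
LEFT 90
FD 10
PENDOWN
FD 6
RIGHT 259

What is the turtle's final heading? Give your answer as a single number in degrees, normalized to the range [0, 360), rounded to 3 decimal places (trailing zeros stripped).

Executing turtle program step by step:
Start: pos=(-2,2), heading=315, pen down
FD 2: (-2,2) -> (-0.586,0.586) [heading=315, draw]
LT 135: heading 315 -> 90
LT 135: heading 90 -> 225
LT 45: heading 225 -> 270
FD 15: (-0.586,0.586) -> (-0.586,-14.414) [heading=270, draw]
FD 1: (-0.586,-14.414) -> (-0.586,-15.414) [heading=270, draw]
FD 12: (-0.586,-15.414) -> (-0.586,-27.414) [heading=270, draw]
PU: pen up
RT 135: heading 270 -> 135
LT 90: heading 135 -> 225
FD 10: (-0.586,-27.414) -> (-7.657,-34.485) [heading=225, move]
PD: pen down
FD 6: (-7.657,-34.485) -> (-11.899,-38.728) [heading=225, draw]
RT 259: heading 225 -> 326
Final: pos=(-11.899,-38.728), heading=326, 5 segment(s) drawn

Answer: 326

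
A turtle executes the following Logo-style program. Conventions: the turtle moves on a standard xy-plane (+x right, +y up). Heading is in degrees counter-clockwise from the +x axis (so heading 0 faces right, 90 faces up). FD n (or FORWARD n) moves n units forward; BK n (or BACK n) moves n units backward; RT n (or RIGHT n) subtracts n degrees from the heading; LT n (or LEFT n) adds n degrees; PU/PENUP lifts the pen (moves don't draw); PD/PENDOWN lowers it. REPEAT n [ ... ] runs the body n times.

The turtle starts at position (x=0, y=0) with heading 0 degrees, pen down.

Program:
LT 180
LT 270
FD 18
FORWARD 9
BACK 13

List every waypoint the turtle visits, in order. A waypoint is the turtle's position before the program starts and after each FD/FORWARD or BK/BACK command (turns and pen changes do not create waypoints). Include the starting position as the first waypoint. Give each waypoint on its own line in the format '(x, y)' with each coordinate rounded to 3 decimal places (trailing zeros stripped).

Answer: (0, 0)
(0, 18)
(0, 27)
(0, 14)

Derivation:
Executing turtle program step by step:
Start: pos=(0,0), heading=0, pen down
LT 180: heading 0 -> 180
LT 270: heading 180 -> 90
FD 18: (0,0) -> (0,18) [heading=90, draw]
FD 9: (0,18) -> (0,27) [heading=90, draw]
BK 13: (0,27) -> (0,14) [heading=90, draw]
Final: pos=(0,14), heading=90, 3 segment(s) drawn
Waypoints (4 total):
(0, 0)
(0, 18)
(0, 27)
(0, 14)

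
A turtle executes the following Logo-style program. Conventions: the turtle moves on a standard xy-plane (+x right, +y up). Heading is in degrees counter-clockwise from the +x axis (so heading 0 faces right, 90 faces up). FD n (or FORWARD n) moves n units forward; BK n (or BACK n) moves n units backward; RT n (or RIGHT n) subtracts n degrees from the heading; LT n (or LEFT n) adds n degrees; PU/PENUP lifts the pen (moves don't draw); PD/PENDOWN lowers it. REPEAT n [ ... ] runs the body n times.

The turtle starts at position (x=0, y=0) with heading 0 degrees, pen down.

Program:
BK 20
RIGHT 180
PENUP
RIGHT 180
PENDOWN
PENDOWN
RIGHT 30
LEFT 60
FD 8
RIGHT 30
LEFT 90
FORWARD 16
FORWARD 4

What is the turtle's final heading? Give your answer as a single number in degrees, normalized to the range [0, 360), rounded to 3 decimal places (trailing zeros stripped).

Answer: 90

Derivation:
Executing turtle program step by step:
Start: pos=(0,0), heading=0, pen down
BK 20: (0,0) -> (-20,0) [heading=0, draw]
RT 180: heading 0 -> 180
PU: pen up
RT 180: heading 180 -> 0
PD: pen down
PD: pen down
RT 30: heading 0 -> 330
LT 60: heading 330 -> 30
FD 8: (-20,0) -> (-13.072,4) [heading=30, draw]
RT 30: heading 30 -> 0
LT 90: heading 0 -> 90
FD 16: (-13.072,4) -> (-13.072,20) [heading=90, draw]
FD 4: (-13.072,20) -> (-13.072,24) [heading=90, draw]
Final: pos=(-13.072,24), heading=90, 4 segment(s) drawn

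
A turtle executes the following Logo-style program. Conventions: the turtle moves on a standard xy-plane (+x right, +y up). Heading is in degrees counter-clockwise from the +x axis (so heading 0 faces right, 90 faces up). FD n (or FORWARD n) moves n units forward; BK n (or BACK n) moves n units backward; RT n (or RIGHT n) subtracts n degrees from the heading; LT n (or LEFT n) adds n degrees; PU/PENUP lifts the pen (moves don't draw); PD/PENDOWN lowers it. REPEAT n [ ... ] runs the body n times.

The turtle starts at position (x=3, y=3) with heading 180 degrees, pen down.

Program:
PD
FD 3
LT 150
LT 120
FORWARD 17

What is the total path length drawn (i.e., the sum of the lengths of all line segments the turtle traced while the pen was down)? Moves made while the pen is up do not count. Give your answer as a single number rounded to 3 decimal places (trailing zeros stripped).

Executing turtle program step by step:
Start: pos=(3,3), heading=180, pen down
PD: pen down
FD 3: (3,3) -> (0,3) [heading=180, draw]
LT 150: heading 180 -> 330
LT 120: heading 330 -> 90
FD 17: (0,3) -> (0,20) [heading=90, draw]
Final: pos=(0,20), heading=90, 2 segment(s) drawn

Segment lengths:
  seg 1: (3,3) -> (0,3), length = 3
  seg 2: (0,3) -> (0,20), length = 17
Total = 20

Answer: 20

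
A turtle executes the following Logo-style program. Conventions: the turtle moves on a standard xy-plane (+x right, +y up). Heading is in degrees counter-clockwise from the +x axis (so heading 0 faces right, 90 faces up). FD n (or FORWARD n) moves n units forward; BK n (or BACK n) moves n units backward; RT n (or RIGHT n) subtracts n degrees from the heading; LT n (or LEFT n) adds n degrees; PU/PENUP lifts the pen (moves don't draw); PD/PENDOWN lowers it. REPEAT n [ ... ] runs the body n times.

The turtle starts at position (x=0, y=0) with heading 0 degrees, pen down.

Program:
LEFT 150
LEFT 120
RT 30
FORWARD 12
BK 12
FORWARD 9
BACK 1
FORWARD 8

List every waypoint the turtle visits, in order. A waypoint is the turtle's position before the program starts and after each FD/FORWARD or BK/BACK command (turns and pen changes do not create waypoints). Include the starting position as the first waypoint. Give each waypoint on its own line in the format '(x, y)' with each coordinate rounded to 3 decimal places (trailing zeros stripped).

Executing turtle program step by step:
Start: pos=(0,0), heading=0, pen down
LT 150: heading 0 -> 150
LT 120: heading 150 -> 270
RT 30: heading 270 -> 240
FD 12: (0,0) -> (-6,-10.392) [heading=240, draw]
BK 12: (-6,-10.392) -> (0,0) [heading=240, draw]
FD 9: (0,0) -> (-4.5,-7.794) [heading=240, draw]
BK 1: (-4.5,-7.794) -> (-4,-6.928) [heading=240, draw]
FD 8: (-4,-6.928) -> (-8,-13.856) [heading=240, draw]
Final: pos=(-8,-13.856), heading=240, 5 segment(s) drawn
Waypoints (6 total):
(0, 0)
(-6, -10.392)
(0, 0)
(-4.5, -7.794)
(-4, -6.928)
(-8, -13.856)

Answer: (0, 0)
(-6, -10.392)
(0, 0)
(-4.5, -7.794)
(-4, -6.928)
(-8, -13.856)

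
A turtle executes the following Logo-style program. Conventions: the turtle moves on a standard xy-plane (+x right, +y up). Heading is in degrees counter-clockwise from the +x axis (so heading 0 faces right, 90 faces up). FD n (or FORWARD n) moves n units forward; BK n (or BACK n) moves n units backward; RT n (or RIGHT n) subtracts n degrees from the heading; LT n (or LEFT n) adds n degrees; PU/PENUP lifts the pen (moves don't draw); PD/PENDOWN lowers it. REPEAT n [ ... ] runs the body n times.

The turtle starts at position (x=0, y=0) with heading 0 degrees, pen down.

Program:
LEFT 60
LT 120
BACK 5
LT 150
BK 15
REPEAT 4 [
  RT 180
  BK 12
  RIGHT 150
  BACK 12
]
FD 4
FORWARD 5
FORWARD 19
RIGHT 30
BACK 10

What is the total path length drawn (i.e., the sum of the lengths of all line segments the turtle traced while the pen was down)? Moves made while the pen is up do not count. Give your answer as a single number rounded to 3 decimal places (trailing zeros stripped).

Answer: 154

Derivation:
Executing turtle program step by step:
Start: pos=(0,0), heading=0, pen down
LT 60: heading 0 -> 60
LT 120: heading 60 -> 180
BK 5: (0,0) -> (5,0) [heading=180, draw]
LT 150: heading 180 -> 330
BK 15: (5,0) -> (-7.99,7.5) [heading=330, draw]
REPEAT 4 [
  -- iteration 1/4 --
  RT 180: heading 330 -> 150
  BK 12: (-7.99,7.5) -> (2.402,1.5) [heading=150, draw]
  RT 150: heading 150 -> 0
  BK 12: (2.402,1.5) -> (-9.598,1.5) [heading=0, draw]
  -- iteration 2/4 --
  RT 180: heading 0 -> 180
  BK 12: (-9.598,1.5) -> (2.402,1.5) [heading=180, draw]
  RT 150: heading 180 -> 30
  BK 12: (2.402,1.5) -> (-7.99,-4.5) [heading=30, draw]
  -- iteration 3/4 --
  RT 180: heading 30 -> 210
  BK 12: (-7.99,-4.5) -> (2.402,1.5) [heading=210, draw]
  RT 150: heading 210 -> 60
  BK 12: (2.402,1.5) -> (-3.598,-8.892) [heading=60, draw]
  -- iteration 4/4 --
  RT 180: heading 60 -> 240
  BK 12: (-3.598,-8.892) -> (2.402,1.5) [heading=240, draw]
  RT 150: heading 240 -> 90
  BK 12: (2.402,1.5) -> (2.402,-10.5) [heading=90, draw]
]
FD 4: (2.402,-10.5) -> (2.402,-6.5) [heading=90, draw]
FD 5: (2.402,-6.5) -> (2.402,-1.5) [heading=90, draw]
FD 19: (2.402,-1.5) -> (2.402,17.5) [heading=90, draw]
RT 30: heading 90 -> 60
BK 10: (2.402,17.5) -> (-2.598,8.84) [heading=60, draw]
Final: pos=(-2.598,8.84), heading=60, 14 segment(s) drawn

Segment lengths:
  seg 1: (0,0) -> (5,0), length = 5
  seg 2: (5,0) -> (-7.99,7.5), length = 15
  seg 3: (-7.99,7.5) -> (2.402,1.5), length = 12
  seg 4: (2.402,1.5) -> (-9.598,1.5), length = 12
  seg 5: (-9.598,1.5) -> (2.402,1.5), length = 12
  seg 6: (2.402,1.5) -> (-7.99,-4.5), length = 12
  seg 7: (-7.99,-4.5) -> (2.402,1.5), length = 12
  seg 8: (2.402,1.5) -> (-3.598,-8.892), length = 12
  seg 9: (-3.598,-8.892) -> (2.402,1.5), length = 12
  seg 10: (2.402,1.5) -> (2.402,-10.5), length = 12
  seg 11: (2.402,-10.5) -> (2.402,-6.5), length = 4
  seg 12: (2.402,-6.5) -> (2.402,-1.5), length = 5
  seg 13: (2.402,-1.5) -> (2.402,17.5), length = 19
  seg 14: (2.402,17.5) -> (-2.598,8.84), length = 10
Total = 154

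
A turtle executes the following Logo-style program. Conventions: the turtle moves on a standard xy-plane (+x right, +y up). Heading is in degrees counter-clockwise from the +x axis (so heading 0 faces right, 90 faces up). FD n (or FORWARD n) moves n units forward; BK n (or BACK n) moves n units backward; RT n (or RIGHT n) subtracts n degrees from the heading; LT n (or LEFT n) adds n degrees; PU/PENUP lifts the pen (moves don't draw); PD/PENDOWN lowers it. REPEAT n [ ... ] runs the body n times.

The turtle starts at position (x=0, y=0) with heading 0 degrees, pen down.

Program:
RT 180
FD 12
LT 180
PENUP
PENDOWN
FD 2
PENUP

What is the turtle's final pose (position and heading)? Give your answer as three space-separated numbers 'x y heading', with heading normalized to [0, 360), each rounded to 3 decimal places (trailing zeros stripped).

Answer: -10 0 0

Derivation:
Executing turtle program step by step:
Start: pos=(0,0), heading=0, pen down
RT 180: heading 0 -> 180
FD 12: (0,0) -> (-12,0) [heading=180, draw]
LT 180: heading 180 -> 0
PU: pen up
PD: pen down
FD 2: (-12,0) -> (-10,0) [heading=0, draw]
PU: pen up
Final: pos=(-10,0), heading=0, 2 segment(s) drawn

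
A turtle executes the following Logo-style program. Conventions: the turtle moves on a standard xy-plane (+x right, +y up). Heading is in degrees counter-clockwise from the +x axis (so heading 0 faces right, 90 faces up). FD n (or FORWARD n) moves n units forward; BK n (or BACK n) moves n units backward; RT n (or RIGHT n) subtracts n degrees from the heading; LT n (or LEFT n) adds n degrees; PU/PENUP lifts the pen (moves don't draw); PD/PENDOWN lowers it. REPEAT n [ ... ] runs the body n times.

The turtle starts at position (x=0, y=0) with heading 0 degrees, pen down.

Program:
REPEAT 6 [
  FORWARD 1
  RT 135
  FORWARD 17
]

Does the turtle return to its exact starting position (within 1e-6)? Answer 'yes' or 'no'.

Answer: no

Derivation:
Executing turtle program step by step:
Start: pos=(0,0), heading=0, pen down
REPEAT 6 [
  -- iteration 1/6 --
  FD 1: (0,0) -> (1,0) [heading=0, draw]
  RT 135: heading 0 -> 225
  FD 17: (1,0) -> (-11.021,-12.021) [heading=225, draw]
  -- iteration 2/6 --
  FD 1: (-11.021,-12.021) -> (-11.728,-12.728) [heading=225, draw]
  RT 135: heading 225 -> 90
  FD 17: (-11.728,-12.728) -> (-11.728,4.272) [heading=90, draw]
  -- iteration 3/6 --
  FD 1: (-11.728,4.272) -> (-11.728,5.272) [heading=90, draw]
  RT 135: heading 90 -> 315
  FD 17: (-11.728,5.272) -> (0.293,-6.749) [heading=315, draw]
  -- iteration 4/6 --
  FD 1: (0.293,-6.749) -> (1,-7.456) [heading=315, draw]
  RT 135: heading 315 -> 180
  FD 17: (1,-7.456) -> (-16,-7.456) [heading=180, draw]
  -- iteration 5/6 --
  FD 1: (-16,-7.456) -> (-17,-7.456) [heading=180, draw]
  RT 135: heading 180 -> 45
  FD 17: (-17,-7.456) -> (-4.979,4.565) [heading=45, draw]
  -- iteration 6/6 --
  FD 1: (-4.979,4.565) -> (-4.272,5.272) [heading=45, draw]
  RT 135: heading 45 -> 270
  FD 17: (-4.272,5.272) -> (-4.272,-11.728) [heading=270, draw]
]
Final: pos=(-4.272,-11.728), heading=270, 12 segment(s) drawn

Start position: (0, 0)
Final position: (-4.272, -11.728)
Distance = 12.482; >= 1e-6 -> NOT closed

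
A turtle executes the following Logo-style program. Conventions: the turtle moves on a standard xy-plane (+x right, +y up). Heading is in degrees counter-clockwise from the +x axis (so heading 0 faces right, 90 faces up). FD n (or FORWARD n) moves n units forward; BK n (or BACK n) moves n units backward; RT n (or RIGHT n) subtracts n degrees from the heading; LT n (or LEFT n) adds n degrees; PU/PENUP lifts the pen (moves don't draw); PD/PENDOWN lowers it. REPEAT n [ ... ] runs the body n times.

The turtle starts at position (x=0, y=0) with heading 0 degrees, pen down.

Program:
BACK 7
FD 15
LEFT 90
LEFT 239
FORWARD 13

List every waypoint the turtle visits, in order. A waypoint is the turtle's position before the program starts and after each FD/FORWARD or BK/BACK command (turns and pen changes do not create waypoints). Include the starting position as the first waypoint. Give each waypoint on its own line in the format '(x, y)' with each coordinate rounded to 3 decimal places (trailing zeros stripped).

Answer: (0, 0)
(-7, 0)
(8, 0)
(19.143, -6.695)

Derivation:
Executing turtle program step by step:
Start: pos=(0,0), heading=0, pen down
BK 7: (0,0) -> (-7,0) [heading=0, draw]
FD 15: (-7,0) -> (8,0) [heading=0, draw]
LT 90: heading 0 -> 90
LT 239: heading 90 -> 329
FD 13: (8,0) -> (19.143,-6.695) [heading=329, draw]
Final: pos=(19.143,-6.695), heading=329, 3 segment(s) drawn
Waypoints (4 total):
(0, 0)
(-7, 0)
(8, 0)
(19.143, -6.695)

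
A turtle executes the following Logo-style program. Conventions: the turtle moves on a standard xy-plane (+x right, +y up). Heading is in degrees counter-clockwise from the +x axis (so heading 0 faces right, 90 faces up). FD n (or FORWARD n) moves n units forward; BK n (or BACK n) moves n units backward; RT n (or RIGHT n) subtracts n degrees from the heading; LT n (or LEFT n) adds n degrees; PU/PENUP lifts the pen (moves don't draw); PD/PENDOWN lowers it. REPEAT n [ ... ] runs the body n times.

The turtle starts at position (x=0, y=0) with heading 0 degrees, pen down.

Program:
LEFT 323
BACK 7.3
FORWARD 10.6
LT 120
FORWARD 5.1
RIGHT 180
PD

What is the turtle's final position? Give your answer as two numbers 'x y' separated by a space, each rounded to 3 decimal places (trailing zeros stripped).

Answer: 3.257 3.076

Derivation:
Executing turtle program step by step:
Start: pos=(0,0), heading=0, pen down
LT 323: heading 0 -> 323
BK 7.3: (0,0) -> (-5.83,4.393) [heading=323, draw]
FD 10.6: (-5.83,4.393) -> (2.635,-1.986) [heading=323, draw]
LT 120: heading 323 -> 83
FD 5.1: (2.635,-1.986) -> (3.257,3.076) [heading=83, draw]
RT 180: heading 83 -> 263
PD: pen down
Final: pos=(3.257,3.076), heading=263, 3 segment(s) drawn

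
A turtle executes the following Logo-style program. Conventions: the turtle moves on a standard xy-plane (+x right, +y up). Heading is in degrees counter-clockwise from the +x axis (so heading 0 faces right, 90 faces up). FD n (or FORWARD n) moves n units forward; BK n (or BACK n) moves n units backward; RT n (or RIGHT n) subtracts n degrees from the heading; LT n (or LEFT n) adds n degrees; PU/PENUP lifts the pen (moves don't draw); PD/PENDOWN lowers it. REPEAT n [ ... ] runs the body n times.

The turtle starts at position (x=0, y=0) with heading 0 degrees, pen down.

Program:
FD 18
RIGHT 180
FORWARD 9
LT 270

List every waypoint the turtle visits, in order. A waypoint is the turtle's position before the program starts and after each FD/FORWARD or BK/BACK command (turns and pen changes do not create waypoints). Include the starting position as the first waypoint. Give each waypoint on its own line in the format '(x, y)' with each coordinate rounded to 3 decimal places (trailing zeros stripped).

Executing turtle program step by step:
Start: pos=(0,0), heading=0, pen down
FD 18: (0,0) -> (18,0) [heading=0, draw]
RT 180: heading 0 -> 180
FD 9: (18,0) -> (9,0) [heading=180, draw]
LT 270: heading 180 -> 90
Final: pos=(9,0), heading=90, 2 segment(s) drawn
Waypoints (3 total):
(0, 0)
(18, 0)
(9, 0)

Answer: (0, 0)
(18, 0)
(9, 0)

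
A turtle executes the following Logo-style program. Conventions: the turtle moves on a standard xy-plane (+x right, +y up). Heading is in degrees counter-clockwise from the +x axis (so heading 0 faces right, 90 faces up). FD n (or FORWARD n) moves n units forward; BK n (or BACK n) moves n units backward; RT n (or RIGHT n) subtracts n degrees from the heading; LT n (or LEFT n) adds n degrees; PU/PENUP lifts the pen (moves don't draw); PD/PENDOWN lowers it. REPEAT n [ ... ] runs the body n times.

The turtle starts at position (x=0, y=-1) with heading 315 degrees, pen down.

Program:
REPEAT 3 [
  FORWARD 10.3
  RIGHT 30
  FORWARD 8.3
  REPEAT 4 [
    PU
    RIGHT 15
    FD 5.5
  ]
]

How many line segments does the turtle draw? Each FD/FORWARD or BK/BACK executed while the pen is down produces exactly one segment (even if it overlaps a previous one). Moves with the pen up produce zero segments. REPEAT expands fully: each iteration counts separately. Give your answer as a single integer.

Answer: 2

Derivation:
Executing turtle program step by step:
Start: pos=(0,-1), heading=315, pen down
REPEAT 3 [
  -- iteration 1/3 --
  FD 10.3: (0,-1) -> (7.283,-8.283) [heading=315, draw]
  RT 30: heading 315 -> 285
  FD 8.3: (7.283,-8.283) -> (9.431,-16.3) [heading=285, draw]
  REPEAT 4 [
    -- iteration 1/4 --
    PU: pen up
    RT 15: heading 285 -> 270
    FD 5.5: (9.431,-16.3) -> (9.431,-21.8) [heading=270, move]
    -- iteration 2/4 --
    PU: pen up
    RT 15: heading 270 -> 255
    FD 5.5: (9.431,-21.8) -> (8.008,-27.113) [heading=255, move]
    -- iteration 3/4 --
    PU: pen up
    RT 15: heading 255 -> 240
    FD 5.5: (8.008,-27.113) -> (5.258,-31.876) [heading=240, move]
    -- iteration 4/4 --
    PU: pen up
    RT 15: heading 240 -> 225
    FD 5.5: (5.258,-31.876) -> (1.369,-35.765) [heading=225, move]
  ]
  -- iteration 2/3 --
  FD 10.3: (1.369,-35.765) -> (-5.914,-43.048) [heading=225, move]
  RT 30: heading 225 -> 195
  FD 8.3: (-5.914,-43.048) -> (-13.932,-45.197) [heading=195, move]
  REPEAT 4 [
    -- iteration 1/4 --
    PU: pen up
    RT 15: heading 195 -> 180
    FD 5.5: (-13.932,-45.197) -> (-19.432,-45.197) [heading=180, move]
    -- iteration 2/4 --
    PU: pen up
    RT 15: heading 180 -> 165
    FD 5.5: (-19.432,-45.197) -> (-24.744,-43.773) [heading=165, move]
    -- iteration 3/4 --
    PU: pen up
    RT 15: heading 165 -> 150
    FD 5.5: (-24.744,-43.773) -> (-29.507,-41.023) [heading=150, move]
    -- iteration 4/4 --
    PU: pen up
    RT 15: heading 150 -> 135
    FD 5.5: (-29.507,-41.023) -> (-33.396,-37.134) [heading=135, move]
  ]
  -- iteration 3/3 --
  FD 10.3: (-33.396,-37.134) -> (-40.68,-29.851) [heading=135, move]
  RT 30: heading 135 -> 105
  FD 8.3: (-40.68,-29.851) -> (-42.828,-21.834) [heading=105, move]
  REPEAT 4 [
    -- iteration 1/4 --
    PU: pen up
    RT 15: heading 105 -> 90
    FD 5.5: (-42.828,-21.834) -> (-42.828,-16.334) [heading=90, move]
    -- iteration 2/4 --
    PU: pen up
    RT 15: heading 90 -> 75
    FD 5.5: (-42.828,-16.334) -> (-41.404,-11.021) [heading=75, move]
    -- iteration 3/4 --
    PU: pen up
    RT 15: heading 75 -> 60
    FD 5.5: (-41.404,-11.021) -> (-38.654,-6.258) [heading=60, move]
    -- iteration 4/4 --
    PU: pen up
    RT 15: heading 60 -> 45
    FD 5.5: (-38.654,-6.258) -> (-34.765,-2.369) [heading=45, move]
  ]
]
Final: pos=(-34.765,-2.369), heading=45, 2 segment(s) drawn
Segments drawn: 2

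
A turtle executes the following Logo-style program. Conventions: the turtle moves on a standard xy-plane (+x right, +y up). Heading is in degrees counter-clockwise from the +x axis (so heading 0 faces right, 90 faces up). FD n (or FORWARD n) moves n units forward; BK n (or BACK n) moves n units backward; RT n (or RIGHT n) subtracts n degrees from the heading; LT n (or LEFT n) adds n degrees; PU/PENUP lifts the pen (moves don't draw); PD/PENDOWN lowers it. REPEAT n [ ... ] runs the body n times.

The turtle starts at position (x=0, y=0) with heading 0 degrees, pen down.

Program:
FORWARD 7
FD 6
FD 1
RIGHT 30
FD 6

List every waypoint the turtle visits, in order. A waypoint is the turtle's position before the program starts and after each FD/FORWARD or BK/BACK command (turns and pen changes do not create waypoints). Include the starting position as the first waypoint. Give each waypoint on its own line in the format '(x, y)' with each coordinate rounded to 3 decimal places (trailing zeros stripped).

Executing turtle program step by step:
Start: pos=(0,0), heading=0, pen down
FD 7: (0,0) -> (7,0) [heading=0, draw]
FD 6: (7,0) -> (13,0) [heading=0, draw]
FD 1: (13,0) -> (14,0) [heading=0, draw]
RT 30: heading 0 -> 330
FD 6: (14,0) -> (19.196,-3) [heading=330, draw]
Final: pos=(19.196,-3), heading=330, 4 segment(s) drawn
Waypoints (5 total):
(0, 0)
(7, 0)
(13, 0)
(14, 0)
(19.196, -3)

Answer: (0, 0)
(7, 0)
(13, 0)
(14, 0)
(19.196, -3)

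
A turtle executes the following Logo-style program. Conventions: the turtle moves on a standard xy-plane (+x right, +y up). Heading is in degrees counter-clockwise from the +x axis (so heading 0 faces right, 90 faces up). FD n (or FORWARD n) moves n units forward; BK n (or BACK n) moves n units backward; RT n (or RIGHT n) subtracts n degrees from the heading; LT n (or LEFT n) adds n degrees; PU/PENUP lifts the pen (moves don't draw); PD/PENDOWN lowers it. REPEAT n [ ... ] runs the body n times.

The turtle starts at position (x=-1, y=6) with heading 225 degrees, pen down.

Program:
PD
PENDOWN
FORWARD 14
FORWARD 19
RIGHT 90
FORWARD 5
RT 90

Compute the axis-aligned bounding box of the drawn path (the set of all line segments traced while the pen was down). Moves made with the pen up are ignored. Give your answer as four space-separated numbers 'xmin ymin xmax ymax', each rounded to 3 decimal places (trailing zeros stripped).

Answer: -27.87 -17.335 -1 6

Derivation:
Executing turtle program step by step:
Start: pos=(-1,6), heading=225, pen down
PD: pen down
PD: pen down
FD 14: (-1,6) -> (-10.899,-3.899) [heading=225, draw]
FD 19: (-10.899,-3.899) -> (-24.335,-17.335) [heading=225, draw]
RT 90: heading 225 -> 135
FD 5: (-24.335,-17.335) -> (-27.87,-13.799) [heading=135, draw]
RT 90: heading 135 -> 45
Final: pos=(-27.87,-13.799), heading=45, 3 segment(s) drawn

Segment endpoints: x in {-27.87, -24.335, -10.899, -1}, y in {-17.335, -13.799, -3.899, 6}
xmin=-27.87, ymin=-17.335, xmax=-1, ymax=6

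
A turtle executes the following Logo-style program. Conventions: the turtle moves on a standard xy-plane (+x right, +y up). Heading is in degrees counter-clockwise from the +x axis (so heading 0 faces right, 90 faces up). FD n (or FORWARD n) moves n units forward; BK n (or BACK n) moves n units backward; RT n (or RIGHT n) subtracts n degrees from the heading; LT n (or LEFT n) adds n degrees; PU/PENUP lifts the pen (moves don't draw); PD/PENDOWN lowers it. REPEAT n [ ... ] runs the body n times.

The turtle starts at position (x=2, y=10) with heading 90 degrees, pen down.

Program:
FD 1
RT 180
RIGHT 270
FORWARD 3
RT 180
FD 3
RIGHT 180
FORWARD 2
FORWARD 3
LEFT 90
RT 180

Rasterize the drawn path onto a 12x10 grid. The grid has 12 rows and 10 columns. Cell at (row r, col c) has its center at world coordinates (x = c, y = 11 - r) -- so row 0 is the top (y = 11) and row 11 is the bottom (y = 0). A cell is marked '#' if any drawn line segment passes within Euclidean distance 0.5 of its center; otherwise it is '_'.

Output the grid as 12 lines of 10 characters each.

Segment 0: (2,10) -> (2,11)
Segment 1: (2,11) -> (5,11)
Segment 2: (5,11) -> (2,11)
Segment 3: (2,11) -> (4,11)
Segment 4: (4,11) -> (7,11)

Answer: __######__
__#_______
__________
__________
__________
__________
__________
__________
__________
__________
__________
__________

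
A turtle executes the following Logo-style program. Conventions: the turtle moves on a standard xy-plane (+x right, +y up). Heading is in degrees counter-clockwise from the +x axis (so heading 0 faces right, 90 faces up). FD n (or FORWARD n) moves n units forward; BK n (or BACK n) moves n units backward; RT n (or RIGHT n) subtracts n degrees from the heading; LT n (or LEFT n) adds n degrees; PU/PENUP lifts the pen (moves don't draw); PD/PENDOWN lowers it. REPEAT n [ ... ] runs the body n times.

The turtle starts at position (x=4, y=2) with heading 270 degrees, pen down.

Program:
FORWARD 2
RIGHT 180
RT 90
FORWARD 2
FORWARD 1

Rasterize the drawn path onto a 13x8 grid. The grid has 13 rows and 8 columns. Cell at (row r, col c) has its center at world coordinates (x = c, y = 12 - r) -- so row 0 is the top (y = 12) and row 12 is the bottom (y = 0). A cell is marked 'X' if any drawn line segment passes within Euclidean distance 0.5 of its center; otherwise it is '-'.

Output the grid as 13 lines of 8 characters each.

Segment 0: (4,2) -> (4,0)
Segment 1: (4,0) -> (6,0)
Segment 2: (6,0) -> (7,0)

Answer: --------
--------
--------
--------
--------
--------
--------
--------
--------
--------
----X---
----X---
----XXXX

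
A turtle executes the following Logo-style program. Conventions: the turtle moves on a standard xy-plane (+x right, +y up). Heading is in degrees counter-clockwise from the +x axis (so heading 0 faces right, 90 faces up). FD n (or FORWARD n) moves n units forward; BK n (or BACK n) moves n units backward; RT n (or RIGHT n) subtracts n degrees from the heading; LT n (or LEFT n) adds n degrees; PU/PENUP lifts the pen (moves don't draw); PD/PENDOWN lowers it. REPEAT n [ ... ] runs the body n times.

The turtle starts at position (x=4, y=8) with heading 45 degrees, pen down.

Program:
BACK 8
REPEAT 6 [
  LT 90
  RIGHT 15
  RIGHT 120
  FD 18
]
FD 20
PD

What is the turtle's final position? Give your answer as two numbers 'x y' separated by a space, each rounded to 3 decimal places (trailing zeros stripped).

Answer: -28.527 -14.243

Derivation:
Executing turtle program step by step:
Start: pos=(4,8), heading=45, pen down
BK 8: (4,8) -> (-1.657,2.343) [heading=45, draw]
REPEAT 6 [
  -- iteration 1/6 --
  LT 90: heading 45 -> 135
  RT 15: heading 135 -> 120
  RT 120: heading 120 -> 0
  FD 18: (-1.657,2.343) -> (16.343,2.343) [heading=0, draw]
  -- iteration 2/6 --
  LT 90: heading 0 -> 90
  RT 15: heading 90 -> 75
  RT 120: heading 75 -> 315
  FD 18: (16.343,2.343) -> (29.071,-10.385) [heading=315, draw]
  -- iteration 3/6 --
  LT 90: heading 315 -> 45
  RT 15: heading 45 -> 30
  RT 120: heading 30 -> 270
  FD 18: (29.071,-10.385) -> (29.071,-28.385) [heading=270, draw]
  -- iteration 4/6 --
  LT 90: heading 270 -> 0
  RT 15: heading 0 -> 345
  RT 120: heading 345 -> 225
  FD 18: (29.071,-28.385) -> (16.343,-41.113) [heading=225, draw]
  -- iteration 5/6 --
  LT 90: heading 225 -> 315
  RT 15: heading 315 -> 300
  RT 120: heading 300 -> 180
  FD 18: (16.343,-41.113) -> (-1.657,-41.113) [heading=180, draw]
  -- iteration 6/6 --
  LT 90: heading 180 -> 270
  RT 15: heading 270 -> 255
  RT 120: heading 255 -> 135
  FD 18: (-1.657,-41.113) -> (-14.385,-28.385) [heading=135, draw]
]
FD 20: (-14.385,-28.385) -> (-28.527,-14.243) [heading=135, draw]
PD: pen down
Final: pos=(-28.527,-14.243), heading=135, 8 segment(s) drawn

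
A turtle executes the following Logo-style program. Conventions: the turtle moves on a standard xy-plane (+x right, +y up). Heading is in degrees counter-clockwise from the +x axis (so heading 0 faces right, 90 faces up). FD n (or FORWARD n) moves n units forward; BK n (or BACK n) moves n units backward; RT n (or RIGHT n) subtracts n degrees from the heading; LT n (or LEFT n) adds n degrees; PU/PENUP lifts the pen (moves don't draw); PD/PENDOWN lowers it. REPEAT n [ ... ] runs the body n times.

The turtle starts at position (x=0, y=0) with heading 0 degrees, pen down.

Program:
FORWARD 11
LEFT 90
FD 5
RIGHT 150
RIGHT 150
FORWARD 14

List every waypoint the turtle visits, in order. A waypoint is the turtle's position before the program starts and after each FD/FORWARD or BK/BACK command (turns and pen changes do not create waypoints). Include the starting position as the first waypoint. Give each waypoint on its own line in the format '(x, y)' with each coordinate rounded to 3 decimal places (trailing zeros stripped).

Answer: (0, 0)
(11, 0)
(11, 5)
(-1.124, 12)

Derivation:
Executing turtle program step by step:
Start: pos=(0,0), heading=0, pen down
FD 11: (0,0) -> (11,0) [heading=0, draw]
LT 90: heading 0 -> 90
FD 5: (11,0) -> (11,5) [heading=90, draw]
RT 150: heading 90 -> 300
RT 150: heading 300 -> 150
FD 14: (11,5) -> (-1.124,12) [heading=150, draw]
Final: pos=(-1.124,12), heading=150, 3 segment(s) drawn
Waypoints (4 total):
(0, 0)
(11, 0)
(11, 5)
(-1.124, 12)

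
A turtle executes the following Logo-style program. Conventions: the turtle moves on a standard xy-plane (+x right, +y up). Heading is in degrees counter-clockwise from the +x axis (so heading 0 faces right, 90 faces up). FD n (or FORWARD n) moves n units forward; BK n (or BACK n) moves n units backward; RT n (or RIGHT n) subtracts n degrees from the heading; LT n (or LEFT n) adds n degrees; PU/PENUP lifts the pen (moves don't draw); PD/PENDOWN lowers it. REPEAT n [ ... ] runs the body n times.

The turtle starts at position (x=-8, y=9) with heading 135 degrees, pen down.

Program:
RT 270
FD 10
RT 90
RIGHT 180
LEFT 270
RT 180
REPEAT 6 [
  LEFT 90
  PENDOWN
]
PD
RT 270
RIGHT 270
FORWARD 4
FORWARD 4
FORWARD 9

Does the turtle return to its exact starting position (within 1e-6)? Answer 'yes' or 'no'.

Executing turtle program step by step:
Start: pos=(-8,9), heading=135, pen down
RT 270: heading 135 -> 225
FD 10: (-8,9) -> (-15.071,1.929) [heading=225, draw]
RT 90: heading 225 -> 135
RT 180: heading 135 -> 315
LT 270: heading 315 -> 225
RT 180: heading 225 -> 45
REPEAT 6 [
  -- iteration 1/6 --
  LT 90: heading 45 -> 135
  PD: pen down
  -- iteration 2/6 --
  LT 90: heading 135 -> 225
  PD: pen down
  -- iteration 3/6 --
  LT 90: heading 225 -> 315
  PD: pen down
  -- iteration 4/6 --
  LT 90: heading 315 -> 45
  PD: pen down
  -- iteration 5/6 --
  LT 90: heading 45 -> 135
  PD: pen down
  -- iteration 6/6 --
  LT 90: heading 135 -> 225
  PD: pen down
]
PD: pen down
RT 270: heading 225 -> 315
RT 270: heading 315 -> 45
FD 4: (-15.071,1.929) -> (-12.243,4.757) [heading=45, draw]
FD 4: (-12.243,4.757) -> (-9.414,7.586) [heading=45, draw]
FD 9: (-9.414,7.586) -> (-3.05,13.95) [heading=45, draw]
Final: pos=(-3.05,13.95), heading=45, 4 segment(s) drawn

Start position: (-8, 9)
Final position: (-3.05, 13.95)
Distance = 7; >= 1e-6 -> NOT closed

Answer: no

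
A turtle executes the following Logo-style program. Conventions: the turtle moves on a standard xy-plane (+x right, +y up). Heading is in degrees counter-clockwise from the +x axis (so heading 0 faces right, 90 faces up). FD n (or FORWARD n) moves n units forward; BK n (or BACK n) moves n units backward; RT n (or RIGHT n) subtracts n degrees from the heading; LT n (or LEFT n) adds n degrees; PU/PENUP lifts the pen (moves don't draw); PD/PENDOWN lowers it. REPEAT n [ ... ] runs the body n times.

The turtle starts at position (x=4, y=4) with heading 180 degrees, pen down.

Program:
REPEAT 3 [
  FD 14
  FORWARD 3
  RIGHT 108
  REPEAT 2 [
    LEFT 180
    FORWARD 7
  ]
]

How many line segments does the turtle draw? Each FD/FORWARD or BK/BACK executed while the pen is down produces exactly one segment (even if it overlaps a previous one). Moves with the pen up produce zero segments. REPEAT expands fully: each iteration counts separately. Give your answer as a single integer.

Executing turtle program step by step:
Start: pos=(4,4), heading=180, pen down
REPEAT 3 [
  -- iteration 1/3 --
  FD 14: (4,4) -> (-10,4) [heading=180, draw]
  FD 3: (-10,4) -> (-13,4) [heading=180, draw]
  RT 108: heading 180 -> 72
  REPEAT 2 [
    -- iteration 1/2 --
    LT 180: heading 72 -> 252
    FD 7: (-13,4) -> (-15.163,-2.657) [heading=252, draw]
    -- iteration 2/2 --
    LT 180: heading 252 -> 72
    FD 7: (-15.163,-2.657) -> (-13,4) [heading=72, draw]
  ]
  -- iteration 2/3 --
  FD 14: (-13,4) -> (-8.674,17.315) [heading=72, draw]
  FD 3: (-8.674,17.315) -> (-7.747,20.168) [heading=72, draw]
  RT 108: heading 72 -> 324
  REPEAT 2 [
    -- iteration 1/2 --
    LT 180: heading 324 -> 144
    FD 7: (-7.747,20.168) -> (-13.41,24.282) [heading=144, draw]
    -- iteration 2/2 --
    LT 180: heading 144 -> 324
    FD 7: (-13.41,24.282) -> (-7.747,20.168) [heading=324, draw]
  ]
  -- iteration 3/3 --
  FD 14: (-7.747,20.168) -> (3.58,11.939) [heading=324, draw]
  FD 3: (3.58,11.939) -> (6.007,10.176) [heading=324, draw]
  RT 108: heading 324 -> 216
  REPEAT 2 [
    -- iteration 1/2 --
    LT 180: heading 216 -> 36
    FD 7: (6.007,10.176) -> (11.67,14.29) [heading=36, draw]
    -- iteration 2/2 --
    LT 180: heading 36 -> 216
    FD 7: (11.67,14.29) -> (6.007,10.176) [heading=216, draw]
  ]
]
Final: pos=(6.007,10.176), heading=216, 12 segment(s) drawn
Segments drawn: 12

Answer: 12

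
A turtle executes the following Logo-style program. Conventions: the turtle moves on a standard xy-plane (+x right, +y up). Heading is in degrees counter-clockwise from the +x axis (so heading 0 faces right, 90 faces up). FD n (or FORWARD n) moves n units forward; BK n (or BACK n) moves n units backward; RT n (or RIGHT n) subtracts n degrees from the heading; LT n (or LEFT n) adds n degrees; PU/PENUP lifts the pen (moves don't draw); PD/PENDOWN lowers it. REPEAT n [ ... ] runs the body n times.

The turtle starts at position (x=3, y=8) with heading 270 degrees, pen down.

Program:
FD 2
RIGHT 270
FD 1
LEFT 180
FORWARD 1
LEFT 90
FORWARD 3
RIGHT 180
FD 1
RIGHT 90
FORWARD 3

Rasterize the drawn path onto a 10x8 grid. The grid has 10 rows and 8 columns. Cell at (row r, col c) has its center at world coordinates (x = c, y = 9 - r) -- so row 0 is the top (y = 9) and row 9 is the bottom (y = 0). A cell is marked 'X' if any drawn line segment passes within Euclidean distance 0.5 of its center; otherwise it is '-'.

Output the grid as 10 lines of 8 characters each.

Segment 0: (3,8) -> (3,6)
Segment 1: (3,6) -> (4,6)
Segment 2: (4,6) -> (3,6)
Segment 3: (3,6) -> (3,3)
Segment 4: (3,3) -> (3,4)
Segment 5: (3,4) -> (6,4)

Answer: --------
---X----
---X----
---XX---
---X----
---XXXX-
---X----
--------
--------
--------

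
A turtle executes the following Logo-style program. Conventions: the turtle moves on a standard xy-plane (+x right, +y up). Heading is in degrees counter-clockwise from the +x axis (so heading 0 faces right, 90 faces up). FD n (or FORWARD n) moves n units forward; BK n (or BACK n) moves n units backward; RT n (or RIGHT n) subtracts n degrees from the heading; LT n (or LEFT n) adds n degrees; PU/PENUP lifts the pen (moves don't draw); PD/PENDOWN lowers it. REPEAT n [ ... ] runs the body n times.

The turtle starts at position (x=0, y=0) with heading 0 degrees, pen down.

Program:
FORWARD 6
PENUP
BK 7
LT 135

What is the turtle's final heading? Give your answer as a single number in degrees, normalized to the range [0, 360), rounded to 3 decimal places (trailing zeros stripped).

Answer: 135

Derivation:
Executing turtle program step by step:
Start: pos=(0,0), heading=0, pen down
FD 6: (0,0) -> (6,0) [heading=0, draw]
PU: pen up
BK 7: (6,0) -> (-1,0) [heading=0, move]
LT 135: heading 0 -> 135
Final: pos=(-1,0), heading=135, 1 segment(s) drawn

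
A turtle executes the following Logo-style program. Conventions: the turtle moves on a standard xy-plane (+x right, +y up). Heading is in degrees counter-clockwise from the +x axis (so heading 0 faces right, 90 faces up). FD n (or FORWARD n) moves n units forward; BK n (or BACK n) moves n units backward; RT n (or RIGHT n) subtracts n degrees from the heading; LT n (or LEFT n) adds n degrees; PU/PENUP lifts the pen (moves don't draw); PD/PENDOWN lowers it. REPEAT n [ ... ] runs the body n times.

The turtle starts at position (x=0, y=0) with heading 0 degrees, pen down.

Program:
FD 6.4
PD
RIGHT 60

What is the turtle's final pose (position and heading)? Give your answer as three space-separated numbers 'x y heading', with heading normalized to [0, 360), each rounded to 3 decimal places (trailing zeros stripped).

Answer: 6.4 0 300

Derivation:
Executing turtle program step by step:
Start: pos=(0,0), heading=0, pen down
FD 6.4: (0,0) -> (6.4,0) [heading=0, draw]
PD: pen down
RT 60: heading 0 -> 300
Final: pos=(6.4,0), heading=300, 1 segment(s) drawn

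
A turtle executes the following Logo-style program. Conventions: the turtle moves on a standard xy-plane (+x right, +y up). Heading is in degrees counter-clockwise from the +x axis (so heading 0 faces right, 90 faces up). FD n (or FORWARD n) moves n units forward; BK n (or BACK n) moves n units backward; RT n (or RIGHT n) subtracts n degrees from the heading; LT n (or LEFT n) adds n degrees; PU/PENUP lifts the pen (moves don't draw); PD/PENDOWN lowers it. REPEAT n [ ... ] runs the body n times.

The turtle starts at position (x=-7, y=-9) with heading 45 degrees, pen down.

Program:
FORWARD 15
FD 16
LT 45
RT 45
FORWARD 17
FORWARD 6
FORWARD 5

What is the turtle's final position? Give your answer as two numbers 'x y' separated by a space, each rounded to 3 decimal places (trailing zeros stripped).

Answer: 34.719 32.719

Derivation:
Executing turtle program step by step:
Start: pos=(-7,-9), heading=45, pen down
FD 15: (-7,-9) -> (3.607,1.607) [heading=45, draw]
FD 16: (3.607,1.607) -> (14.92,12.92) [heading=45, draw]
LT 45: heading 45 -> 90
RT 45: heading 90 -> 45
FD 17: (14.92,12.92) -> (26.941,24.941) [heading=45, draw]
FD 6: (26.941,24.941) -> (31.184,29.184) [heading=45, draw]
FD 5: (31.184,29.184) -> (34.719,32.719) [heading=45, draw]
Final: pos=(34.719,32.719), heading=45, 5 segment(s) drawn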